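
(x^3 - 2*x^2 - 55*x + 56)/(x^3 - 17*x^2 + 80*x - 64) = (x + 7)/(x - 8)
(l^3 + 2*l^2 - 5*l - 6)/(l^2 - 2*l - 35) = (-l^3 - 2*l^2 + 5*l + 6)/(-l^2 + 2*l + 35)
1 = 1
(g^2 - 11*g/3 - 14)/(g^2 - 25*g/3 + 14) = (3*g + 7)/(3*g - 7)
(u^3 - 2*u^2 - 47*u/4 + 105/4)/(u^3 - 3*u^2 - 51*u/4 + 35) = (u - 3)/(u - 4)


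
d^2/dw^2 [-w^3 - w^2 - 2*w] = -6*w - 2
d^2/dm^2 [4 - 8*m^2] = -16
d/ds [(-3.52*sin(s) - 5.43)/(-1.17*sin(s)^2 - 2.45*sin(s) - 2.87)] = (-12.7062*sin(s) + 2.0592*cos(2*s) - 5.2603)*cos(s)/(1.17*sin(s)^2 + 2.45*sin(s) + 2.87)^2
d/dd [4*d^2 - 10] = 8*d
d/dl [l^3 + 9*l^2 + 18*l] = 3*l^2 + 18*l + 18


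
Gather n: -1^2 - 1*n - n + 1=-2*n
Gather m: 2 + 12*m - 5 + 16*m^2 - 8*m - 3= 16*m^2 + 4*m - 6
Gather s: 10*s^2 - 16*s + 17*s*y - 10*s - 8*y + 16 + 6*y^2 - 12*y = 10*s^2 + s*(17*y - 26) + 6*y^2 - 20*y + 16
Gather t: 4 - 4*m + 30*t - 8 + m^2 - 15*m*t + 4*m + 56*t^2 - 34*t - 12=m^2 + 56*t^2 + t*(-15*m - 4) - 16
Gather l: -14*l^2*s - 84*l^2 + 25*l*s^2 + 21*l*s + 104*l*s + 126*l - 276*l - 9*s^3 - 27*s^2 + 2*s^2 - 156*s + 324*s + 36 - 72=l^2*(-14*s - 84) + l*(25*s^2 + 125*s - 150) - 9*s^3 - 25*s^2 + 168*s - 36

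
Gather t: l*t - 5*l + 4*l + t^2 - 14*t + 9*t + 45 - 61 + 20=-l + t^2 + t*(l - 5) + 4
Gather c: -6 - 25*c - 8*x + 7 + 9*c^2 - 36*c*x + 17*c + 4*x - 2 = 9*c^2 + c*(-36*x - 8) - 4*x - 1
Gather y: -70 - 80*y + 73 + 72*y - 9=-8*y - 6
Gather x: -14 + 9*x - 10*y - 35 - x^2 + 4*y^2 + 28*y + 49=-x^2 + 9*x + 4*y^2 + 18*y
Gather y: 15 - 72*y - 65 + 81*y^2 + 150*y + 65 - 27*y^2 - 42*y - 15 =54*y^2 + 36*y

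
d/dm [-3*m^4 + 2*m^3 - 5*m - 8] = -12*m^3 + 6*m^2 - 5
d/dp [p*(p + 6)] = 2*p + 6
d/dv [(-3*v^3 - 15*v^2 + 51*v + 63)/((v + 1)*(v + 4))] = 3*(-v^2 - 8*v - 37)/(v^2 + 8*v + 16)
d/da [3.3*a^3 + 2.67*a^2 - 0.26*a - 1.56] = 9.9*a^2 + 5.34*a - 0.26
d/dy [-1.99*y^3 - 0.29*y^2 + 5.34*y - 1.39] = -5.97*y^2 - 0.58*y + 5.34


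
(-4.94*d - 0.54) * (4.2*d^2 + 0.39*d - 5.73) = -20.748*d^3 - 4.1946*d^2 + 28.0956*d + 3.0942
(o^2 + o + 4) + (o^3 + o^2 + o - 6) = o^3 + 2*o^2 + 2*o - 2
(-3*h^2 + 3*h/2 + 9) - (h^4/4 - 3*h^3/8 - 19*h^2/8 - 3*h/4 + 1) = -h^4/4 + 3*h^3/8 - 5*h^2/8 + 9*h/4 + 8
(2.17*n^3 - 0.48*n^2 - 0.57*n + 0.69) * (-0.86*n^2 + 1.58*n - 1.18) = -1.8662*n^5 + 3.8414*n^4 - 2.8288*n^3 - 0.9276*n^2 + 1.7628*n - 0.8142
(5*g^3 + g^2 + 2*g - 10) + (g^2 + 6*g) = 5*g^3 + 2*g^2 + 8*g - 10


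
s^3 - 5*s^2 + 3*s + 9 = (s - 3)^2*(s + 1)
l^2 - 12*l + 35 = (l - 7)*(l - 5)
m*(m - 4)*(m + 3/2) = m^3 - 5*m^2/2 - 6*m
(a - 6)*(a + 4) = a^2 - 2*a - 24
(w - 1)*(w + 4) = w^2 + 3*w - 4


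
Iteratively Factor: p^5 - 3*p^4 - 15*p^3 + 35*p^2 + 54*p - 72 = (p - 4)*(p^4 + p^3 - 11*p^2 - 9*p + 18) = (p - 4)*(p + 3)*(p^3 - 2*p^2 - 5*p + 6) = (p - 4)*(p - 1)*(p + 3)*(p^2 - p - 6) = (p - 4)*(p - 1)*(p + 2)*(p + 3)*(p - 3)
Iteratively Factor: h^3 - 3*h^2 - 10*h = (h)*(h^2 - 3*h - 10) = h*(h + 2)*(h - 5)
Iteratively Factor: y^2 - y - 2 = (y - 2)*(y + 1)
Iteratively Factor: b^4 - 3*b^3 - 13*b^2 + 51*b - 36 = (b + 4)*(b^3 - 7*b^2 + 15*b - 9) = (b - 3)*(b + 4)*(b^2 - 4*b + 3) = (b - 3)*(b - 1)*(b + 4)*(b - 3)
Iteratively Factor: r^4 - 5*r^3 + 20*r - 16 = (r + 2)*(r^3 - 7*r^2 + 14*r - 8) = (r - 4)*(r + 2)*(r^2 - 3*r + 2) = (r - 4)*(r - 1)*(r + 2)*(r - 2)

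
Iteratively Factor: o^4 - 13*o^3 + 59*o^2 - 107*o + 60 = (o - 5)*(o^3 - 8*o^2 + 19*o - 12) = (o - 5)*(o - 3)*(o^2 - 5*o + 4) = (o - 5)*(o - 4)*(o - 3)*(o - 1)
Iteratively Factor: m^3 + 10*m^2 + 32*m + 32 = (m + 4)*(m^2 + 6*m + 8) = (m + 4)^2*(m + 2)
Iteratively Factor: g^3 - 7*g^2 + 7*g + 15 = (g + 1)*(g^2 - 8*g + 15) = (g - 3)*(g + 1)*(g - 5)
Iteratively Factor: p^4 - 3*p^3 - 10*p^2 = (p)*(p^3 - 3*p^2 - 10*p) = p^2*(p^2 - 3*p - 10) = p^2*(p + 2)*(p - 5)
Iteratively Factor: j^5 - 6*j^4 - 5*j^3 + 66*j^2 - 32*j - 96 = (j + 3)*(j^4 - 9*j^3 + 22*j^2 - 32) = (j - 4)*(j + 3)*(j^3 - 5*j^2 + 2*j + 8) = (j - 4)*(j - 2)*(j + 3)*(j^2 - 3*j - 4) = (j - 4)*(j - 2)*(j + 1)*(j + 3)*(j - 4)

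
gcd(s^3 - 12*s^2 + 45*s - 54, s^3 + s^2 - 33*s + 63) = s^2 - 6*s + 9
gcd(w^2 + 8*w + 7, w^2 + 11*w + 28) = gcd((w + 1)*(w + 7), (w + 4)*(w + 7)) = w + 7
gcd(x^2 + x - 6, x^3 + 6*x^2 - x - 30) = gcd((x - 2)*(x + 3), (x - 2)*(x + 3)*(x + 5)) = x^2 + x - 6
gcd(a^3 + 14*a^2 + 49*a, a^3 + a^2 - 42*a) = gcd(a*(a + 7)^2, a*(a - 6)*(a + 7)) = a^2 + 7*a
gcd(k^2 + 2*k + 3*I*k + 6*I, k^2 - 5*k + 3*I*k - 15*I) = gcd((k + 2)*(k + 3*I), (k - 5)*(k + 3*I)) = k + 3*I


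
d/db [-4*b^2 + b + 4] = 1 - 8*b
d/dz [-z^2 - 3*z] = -2*z - 3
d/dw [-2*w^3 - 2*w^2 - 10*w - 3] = -6*w^2 - 4*w - 10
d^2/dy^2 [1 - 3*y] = 0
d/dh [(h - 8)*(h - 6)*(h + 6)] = 3*h^2 - 16*h - 36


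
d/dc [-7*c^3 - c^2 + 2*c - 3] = -21*c^2 - 2*c + 2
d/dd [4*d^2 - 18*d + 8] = 8*d - 18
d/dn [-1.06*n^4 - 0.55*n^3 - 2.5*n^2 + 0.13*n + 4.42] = -4.24*n^3 - 1.65*n^2 - 5.0*n + 0.13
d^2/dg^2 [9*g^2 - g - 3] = 18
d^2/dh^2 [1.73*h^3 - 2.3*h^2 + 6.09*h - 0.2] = 10.38*h - 4.6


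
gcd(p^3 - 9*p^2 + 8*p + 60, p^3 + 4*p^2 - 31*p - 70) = p^2 - 3*p - 10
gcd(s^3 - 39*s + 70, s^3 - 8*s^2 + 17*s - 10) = s^2 - 7*s + 10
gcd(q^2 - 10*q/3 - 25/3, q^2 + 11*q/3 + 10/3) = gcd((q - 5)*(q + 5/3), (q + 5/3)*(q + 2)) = q + 5/3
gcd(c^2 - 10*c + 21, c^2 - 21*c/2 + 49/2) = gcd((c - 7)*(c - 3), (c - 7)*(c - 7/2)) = c - 7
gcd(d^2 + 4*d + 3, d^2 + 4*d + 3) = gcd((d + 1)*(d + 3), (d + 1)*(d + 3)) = d^2 + 4*d + 3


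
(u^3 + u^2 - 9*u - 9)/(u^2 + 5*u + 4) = (u^2 - 9)/(u + 4)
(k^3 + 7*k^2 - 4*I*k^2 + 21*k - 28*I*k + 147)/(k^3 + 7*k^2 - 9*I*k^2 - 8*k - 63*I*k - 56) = (k^2 - 4*I*k + 21)/(k^2 - 9*I*k - 8)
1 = 1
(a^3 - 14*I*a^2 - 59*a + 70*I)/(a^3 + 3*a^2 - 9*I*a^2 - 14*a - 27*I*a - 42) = (a - 5*I)/(a + 3)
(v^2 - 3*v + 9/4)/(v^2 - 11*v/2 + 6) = (v - 3/2)/(v - 4)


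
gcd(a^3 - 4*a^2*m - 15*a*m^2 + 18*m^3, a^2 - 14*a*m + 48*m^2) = a - 6*m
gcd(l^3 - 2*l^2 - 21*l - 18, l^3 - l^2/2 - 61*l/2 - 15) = l - 6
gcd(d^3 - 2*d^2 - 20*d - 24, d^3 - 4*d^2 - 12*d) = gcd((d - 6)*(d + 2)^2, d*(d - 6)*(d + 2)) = d^2 - 4*d - 12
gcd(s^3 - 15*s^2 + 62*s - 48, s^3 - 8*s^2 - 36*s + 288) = s^2 - 14*s + 48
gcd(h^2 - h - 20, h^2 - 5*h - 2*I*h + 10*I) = h - 5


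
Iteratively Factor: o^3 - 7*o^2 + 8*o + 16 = (o - 4)*(o^2 - 3*o - 4) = (o - 4)*(o + 1)*(o - 4)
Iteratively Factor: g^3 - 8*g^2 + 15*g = (g - 5)*(g^2 - 3*g) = g*(g - 5)*(g - 3)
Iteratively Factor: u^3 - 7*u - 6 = (u - 3)*(u^2 + 3*u + 2) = (u - 3)*(u + 1)*(u + 2)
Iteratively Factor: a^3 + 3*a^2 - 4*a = (a + 4)*(a^2 - a) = (a - 1)*(a + 4)*(a)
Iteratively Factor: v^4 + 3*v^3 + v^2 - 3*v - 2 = (v - 1)*(v^3 + 4*v^2 + 5*v + 2) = (v - 1)*(v + 2)*(v^2 + 2*v + 1) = (v - 1)*(v + 1)*(v + 2)*(v + 1)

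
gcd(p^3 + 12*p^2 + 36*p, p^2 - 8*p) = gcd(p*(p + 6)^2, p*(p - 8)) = p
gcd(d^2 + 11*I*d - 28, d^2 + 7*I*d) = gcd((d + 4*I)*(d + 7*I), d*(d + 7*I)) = d + 7*I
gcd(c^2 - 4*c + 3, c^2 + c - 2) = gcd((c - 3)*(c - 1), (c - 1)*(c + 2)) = c - 1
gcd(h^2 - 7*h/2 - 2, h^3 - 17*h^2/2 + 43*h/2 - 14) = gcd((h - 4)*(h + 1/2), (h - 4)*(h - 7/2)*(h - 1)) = h - 4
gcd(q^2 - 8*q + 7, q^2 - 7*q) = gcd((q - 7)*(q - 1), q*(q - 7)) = q - 7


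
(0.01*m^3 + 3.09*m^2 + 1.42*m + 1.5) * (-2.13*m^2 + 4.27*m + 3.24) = -0.0213*m^5 - 6.539*m^4 + 10.2021*m^3 + 12.88*m^2 + 11.0058*m + 4.86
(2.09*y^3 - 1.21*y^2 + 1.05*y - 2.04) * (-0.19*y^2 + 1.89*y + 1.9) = -0.3971*y^5 + 4.18*y^4 + 1.4846*y^3 + 0.0731*y^2 - 1.8606*y - 3.876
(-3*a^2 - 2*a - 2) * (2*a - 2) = -6*a^3 + 2*a^2 + 4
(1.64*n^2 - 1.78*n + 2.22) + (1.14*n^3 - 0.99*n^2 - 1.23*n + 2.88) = 1.14*n^3 + 0.65*n^2 - 3.01*n + 5.1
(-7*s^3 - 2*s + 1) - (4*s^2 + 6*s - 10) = -7*s^3 - 4*s^2 - 8*s + 11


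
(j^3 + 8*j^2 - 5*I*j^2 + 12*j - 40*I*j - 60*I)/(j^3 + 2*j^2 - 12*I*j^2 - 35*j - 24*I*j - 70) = (j + 6)/(j - 7*I)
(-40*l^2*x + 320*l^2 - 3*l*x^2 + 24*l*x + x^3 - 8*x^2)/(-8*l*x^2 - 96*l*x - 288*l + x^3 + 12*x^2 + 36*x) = (5*l*x - 40*l + x^2 - 8*x)/(x^2 + 12*x + 36)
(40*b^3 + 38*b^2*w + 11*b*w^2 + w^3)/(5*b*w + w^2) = 8*b^2/w + 6*b + w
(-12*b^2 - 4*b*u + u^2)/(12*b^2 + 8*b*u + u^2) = (-6*b + u)/(6*b + u)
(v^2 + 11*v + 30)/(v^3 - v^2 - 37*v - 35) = (v + 6)/(v^2 - 6*v - 7)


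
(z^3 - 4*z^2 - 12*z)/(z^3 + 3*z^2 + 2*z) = (z - 6)/(z + 1)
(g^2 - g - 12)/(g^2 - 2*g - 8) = (g + 3)/(g + 2)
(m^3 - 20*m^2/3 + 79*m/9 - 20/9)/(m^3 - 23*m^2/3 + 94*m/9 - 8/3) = (m - 5)/(m - 6)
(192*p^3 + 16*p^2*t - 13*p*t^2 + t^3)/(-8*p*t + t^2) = -24*p^2/t - 5*p + t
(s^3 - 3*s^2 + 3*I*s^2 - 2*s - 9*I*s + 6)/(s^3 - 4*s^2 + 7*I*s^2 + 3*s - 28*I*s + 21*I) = (s^2 + 3*I*s - 2)/(s^2 + s*(-1 + 7*I) - 7*I)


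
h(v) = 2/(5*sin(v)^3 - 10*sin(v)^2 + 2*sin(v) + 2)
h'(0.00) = -1.00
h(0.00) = 1.00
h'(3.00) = -0.24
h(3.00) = 0.95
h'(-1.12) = -0.21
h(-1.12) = -0.17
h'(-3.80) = -18.70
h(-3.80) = 3.20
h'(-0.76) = -1.00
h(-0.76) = -0.35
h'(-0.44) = -21.63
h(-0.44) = -1.90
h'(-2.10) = 0.28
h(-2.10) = -0.19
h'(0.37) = 2.23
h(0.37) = 1.21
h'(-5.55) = 54.00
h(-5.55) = 5.58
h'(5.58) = -1.39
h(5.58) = -0.41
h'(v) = 2*(-15*sin(v)^2*cos(v) + 20*sin(v)*cos(v) - 2*cos(v))/(5*sin(v)^3 - 10*sin(v)^2 + 2*sin(v) + 2)^2 = 2*(-15*sin(v)^2 + 20*sin(v) - 2)*cos(v)/(5*sin(v)^3 - 10*sin(v)^2 + 2*sin(v) + 2)^2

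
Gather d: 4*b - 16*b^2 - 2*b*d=-16*b^2 - 2*b*d + 4*b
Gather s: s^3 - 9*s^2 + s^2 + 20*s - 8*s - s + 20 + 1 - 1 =s^3 - 8*s^2 + 11*s + 20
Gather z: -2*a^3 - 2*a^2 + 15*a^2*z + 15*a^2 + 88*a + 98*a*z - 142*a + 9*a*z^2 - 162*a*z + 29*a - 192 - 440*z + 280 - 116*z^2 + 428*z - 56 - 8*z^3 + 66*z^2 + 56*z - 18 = -2*a^3 + 13*a^2 - 25*a - 8*z^3 + z^2*(9*a - 50) + z*(15*a^2 - 64*a + 44) + 14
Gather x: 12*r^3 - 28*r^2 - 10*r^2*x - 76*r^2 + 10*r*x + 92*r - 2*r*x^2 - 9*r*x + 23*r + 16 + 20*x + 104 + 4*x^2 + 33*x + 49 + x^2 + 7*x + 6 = 12*r^3 - 104*r^2 + 115*r + x^2*(5 - 2*r) + x*(-10*r^2 + r + 60) + 175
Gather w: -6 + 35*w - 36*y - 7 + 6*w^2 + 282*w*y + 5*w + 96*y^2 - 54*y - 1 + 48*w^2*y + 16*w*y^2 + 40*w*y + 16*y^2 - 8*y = w^2*(48*y + 6) + w*(16*y^2 + 322*y + 40) + 112*y^2 - 98*y - 14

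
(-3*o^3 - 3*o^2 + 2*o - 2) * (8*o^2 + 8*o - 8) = -24*o^5 - 48*o^4 + 16*o^3 + 24*o^2 - 32*o + 16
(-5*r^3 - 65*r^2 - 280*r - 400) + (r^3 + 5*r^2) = -4*r^3 - 60*r^2 - 280*r - 400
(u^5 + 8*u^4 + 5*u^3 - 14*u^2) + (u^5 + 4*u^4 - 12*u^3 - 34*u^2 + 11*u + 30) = 2*u^5 + 12*u^4 - 7*u^3 - 48*u^2 + 11*u + 30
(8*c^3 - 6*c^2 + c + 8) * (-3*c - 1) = -24*c^4 + 10*c^3 + 3*c^2 - 25*c - 8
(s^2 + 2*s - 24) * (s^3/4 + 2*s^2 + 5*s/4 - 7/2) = s^5/4 + 5*s^4/2 - 3*s^3/4 - 49*s^2 - 37*s + 84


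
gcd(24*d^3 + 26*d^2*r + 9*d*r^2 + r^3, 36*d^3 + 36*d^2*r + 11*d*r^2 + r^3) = 6*d^2 + 5*d*r + r^2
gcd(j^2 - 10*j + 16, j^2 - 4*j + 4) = j - 2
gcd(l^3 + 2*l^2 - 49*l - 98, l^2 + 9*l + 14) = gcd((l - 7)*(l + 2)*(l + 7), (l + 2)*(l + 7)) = l^2 + 9*l + 14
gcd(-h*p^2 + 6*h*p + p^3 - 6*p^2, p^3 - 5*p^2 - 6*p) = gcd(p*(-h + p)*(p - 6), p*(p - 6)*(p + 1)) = p^2 - 6*p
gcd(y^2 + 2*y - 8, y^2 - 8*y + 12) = y - 2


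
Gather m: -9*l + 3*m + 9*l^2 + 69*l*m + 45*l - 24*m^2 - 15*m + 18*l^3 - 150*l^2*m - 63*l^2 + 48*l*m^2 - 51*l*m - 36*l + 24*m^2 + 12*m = 18*l^3 - 54*l^2 + 48*l*m^2 + m*(-150*l^2 + 18*l)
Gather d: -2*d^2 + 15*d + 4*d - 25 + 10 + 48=-2*d^2 + 19*d + 33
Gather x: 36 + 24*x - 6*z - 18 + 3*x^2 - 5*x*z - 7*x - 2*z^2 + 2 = 3*x^2 + x*(17 - 5*z) - 2*z^2 - 6*z + 20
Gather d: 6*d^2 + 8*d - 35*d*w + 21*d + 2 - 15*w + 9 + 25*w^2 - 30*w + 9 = 6*d^2 + d*(29 - 35*w) + 25*w^2 - 45*w + 20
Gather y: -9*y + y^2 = y^2 - 9*y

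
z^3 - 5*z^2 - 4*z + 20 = (z - 5)*(z - 2)*(z + 2)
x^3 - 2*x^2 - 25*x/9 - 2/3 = (x - 3)*(x + 1/3)*(x + 2/3)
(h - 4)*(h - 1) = h^2 - 5*h + 4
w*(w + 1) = w^2 + w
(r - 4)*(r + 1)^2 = r^3 - 2*r^2 - 7*r - 4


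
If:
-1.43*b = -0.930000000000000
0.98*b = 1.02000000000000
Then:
No Solution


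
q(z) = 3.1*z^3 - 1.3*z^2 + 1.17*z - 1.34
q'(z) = 9.3*z^2 - 2.6*z + 1.17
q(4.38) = 239.33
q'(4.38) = 168.20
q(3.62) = 132.92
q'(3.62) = 113.63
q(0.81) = 0.40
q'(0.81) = 5.17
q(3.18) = 88.92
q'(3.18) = 86.95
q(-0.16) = -1.57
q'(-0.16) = 1.82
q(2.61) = 47.97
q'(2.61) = 57.74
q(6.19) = 691.34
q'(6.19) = 341.42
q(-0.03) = -1.38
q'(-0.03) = 1.26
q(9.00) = 2163.79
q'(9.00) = 731.07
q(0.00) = -1.34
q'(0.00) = 1.17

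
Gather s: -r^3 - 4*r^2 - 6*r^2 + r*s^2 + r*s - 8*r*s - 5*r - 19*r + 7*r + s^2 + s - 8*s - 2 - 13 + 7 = -r^3 - 10*r^2 - 17*r + s^2*(r + 1) + s*(-7*r - 7) - 8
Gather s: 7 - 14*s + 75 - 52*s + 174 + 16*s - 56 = 200 - 50*s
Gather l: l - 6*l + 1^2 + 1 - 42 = -5*l - 40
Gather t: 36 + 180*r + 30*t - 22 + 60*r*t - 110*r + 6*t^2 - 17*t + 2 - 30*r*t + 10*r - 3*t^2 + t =80*r + 3*t^2 + t*(30*r + 14) + 16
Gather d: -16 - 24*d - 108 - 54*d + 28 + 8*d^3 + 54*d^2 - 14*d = 8*d^3 + 54*d^2 - 92*d - 96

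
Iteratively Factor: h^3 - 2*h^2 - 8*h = (h + 2)*(h^2 - 4*h) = h*(h + 2)*(h - 4)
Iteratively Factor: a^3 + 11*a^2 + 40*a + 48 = (a + 4)*(a^2 + 7*a + 12) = (a + 3)*(a + 4)*(a + 4)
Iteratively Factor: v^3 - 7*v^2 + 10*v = (v)*(v^2 - 7*v + 10) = v*(v - 5)*(v - 2)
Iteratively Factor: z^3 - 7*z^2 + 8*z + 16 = (z - 4)*(z^2 - 3*z - 4) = (z - 4)^2*(z + 1)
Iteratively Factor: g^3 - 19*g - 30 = (g + 2)*(g^2 - 2*g - 15) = (g - 5)*(g + 2)*(g + 3)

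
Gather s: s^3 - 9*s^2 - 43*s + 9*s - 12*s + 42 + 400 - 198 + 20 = s^3 - 9*s^2 - 46*s + 264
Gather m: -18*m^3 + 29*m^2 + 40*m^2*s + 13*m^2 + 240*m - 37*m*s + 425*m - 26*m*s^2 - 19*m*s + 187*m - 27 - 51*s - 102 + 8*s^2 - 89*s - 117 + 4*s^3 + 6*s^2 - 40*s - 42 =-18*m^3 + m^2*(40*s + 42) + m*(-26*s^2 - 56*s + 852) + 4*s^3 + 14*s^2 - 180*s - 288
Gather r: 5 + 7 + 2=14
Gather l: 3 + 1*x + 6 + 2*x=3*x + 9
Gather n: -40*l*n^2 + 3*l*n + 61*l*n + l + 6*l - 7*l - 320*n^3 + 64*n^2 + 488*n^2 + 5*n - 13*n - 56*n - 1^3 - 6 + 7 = -320*n^3 + n^2*(552 - 40*l) + n*(64*l - 64)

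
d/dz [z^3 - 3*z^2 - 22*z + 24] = 3*z^2 - 6*z - 22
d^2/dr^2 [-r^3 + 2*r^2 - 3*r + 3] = 4 - 6*r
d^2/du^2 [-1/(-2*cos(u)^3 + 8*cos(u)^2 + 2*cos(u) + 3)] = 2*((2*sin(u)^2*cos(u) - 8*sin(u)^2 + 11)*(-cos(u) - 32*cos(2*u) + 9*cos(3*u))/4 - 4*(-3*cos(u)^2 + 8*cos(u) + 1)^2*sin(u)^2)/(2*sin(u)^2*cos(u) - 8*sin(u)^2 + 11)^3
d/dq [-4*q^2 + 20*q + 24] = 20 - 8*q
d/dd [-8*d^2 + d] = 1 - 16*d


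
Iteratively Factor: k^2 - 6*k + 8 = (k - 4)*(k - 2)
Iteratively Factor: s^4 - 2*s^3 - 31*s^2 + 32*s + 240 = (s - 4)*(s^3 + 2*s^2 - 23*s - 60) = (s - 4)*(s + 4)*(s^2 - 2*s - 15) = (s - 4)*(s + 3)*(s + 4)*(s - 5)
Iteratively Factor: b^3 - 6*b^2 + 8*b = (b - 4)*(b^2 - 2*b) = b*(b - 4)*(b - 2)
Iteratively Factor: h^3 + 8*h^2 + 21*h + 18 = (h + 2)*(h^2 + 6*h + 9) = (h + 2)*(h + 3)*(h + 3)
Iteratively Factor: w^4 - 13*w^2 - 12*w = (w - 4)*(w^3 + 4*w^2 + 3*w) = w*(w - 4)*(w^2 + 4*w + 3) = w*(w - 4)*(w + 3)*(w + 1)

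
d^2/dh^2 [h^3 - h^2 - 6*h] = 6*h - 2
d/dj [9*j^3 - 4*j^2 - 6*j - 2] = 27*j^2 - 8*j - 6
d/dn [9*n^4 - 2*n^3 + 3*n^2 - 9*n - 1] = 36*n^3 - 6*n^2 + 6*n - 9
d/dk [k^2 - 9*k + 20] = 2*k - 9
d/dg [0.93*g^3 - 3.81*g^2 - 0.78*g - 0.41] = 2.79*g^2 - 7.62*g - 0.78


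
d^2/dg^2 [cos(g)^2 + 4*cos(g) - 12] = -4*cos(g) - 2*cos(2*g)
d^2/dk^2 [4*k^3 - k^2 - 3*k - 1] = 24*k - 2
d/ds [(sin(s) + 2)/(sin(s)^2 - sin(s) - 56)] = (-4*sin(s) + cos(s)^2 - 55)*cos(s)/(sin(s) + cos(s)^2 + 55)^2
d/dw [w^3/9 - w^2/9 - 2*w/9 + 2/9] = w^2/3 - 2*w/9 - 2/9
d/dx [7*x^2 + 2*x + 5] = 14*x + 2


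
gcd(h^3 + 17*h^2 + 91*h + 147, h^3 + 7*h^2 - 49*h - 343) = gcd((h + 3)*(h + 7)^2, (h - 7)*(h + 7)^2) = h^2 + 14*h + 49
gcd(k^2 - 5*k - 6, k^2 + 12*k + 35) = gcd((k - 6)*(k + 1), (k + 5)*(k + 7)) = 1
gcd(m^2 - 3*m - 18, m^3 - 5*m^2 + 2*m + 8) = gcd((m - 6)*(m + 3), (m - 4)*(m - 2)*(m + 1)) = 1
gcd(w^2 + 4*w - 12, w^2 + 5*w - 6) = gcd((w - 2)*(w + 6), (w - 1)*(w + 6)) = w + 6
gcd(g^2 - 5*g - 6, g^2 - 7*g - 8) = g + 1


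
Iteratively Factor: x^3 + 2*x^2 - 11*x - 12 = (x - 3)*(x^2 + 5*x + 4) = (x - 3)*(x + 1)*(x + 4)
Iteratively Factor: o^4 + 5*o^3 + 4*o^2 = (o)*(o^3 + 5*o^2 + 4*o) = o*(o + 1)*(o^2 + 4*o) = o*(o + 1)*(o + 4)*(o)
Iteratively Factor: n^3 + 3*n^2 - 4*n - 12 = (n - 2)*(n^2 + 5*n + 6) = (n - 2)*(n + 3)*(n + 2)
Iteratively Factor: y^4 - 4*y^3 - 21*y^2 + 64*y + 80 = (y - 5)*(y^3 + y^2 - 16*y - 16) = (y - 5)*(y + 1)*(y^2 - 16) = (y - 5)*(y + 1)*(y + 4)*(y - 4)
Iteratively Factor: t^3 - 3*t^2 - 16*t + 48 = (t + 4)*(t^2 - 7*t + 12) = (t - 4)*(t + 4)*(t - 3)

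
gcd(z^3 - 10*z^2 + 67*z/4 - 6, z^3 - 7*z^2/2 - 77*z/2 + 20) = z^2 - 17*z/2 + 4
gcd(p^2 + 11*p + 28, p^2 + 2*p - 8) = p + 4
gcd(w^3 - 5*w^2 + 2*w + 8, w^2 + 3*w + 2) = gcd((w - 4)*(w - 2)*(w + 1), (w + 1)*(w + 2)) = w + 1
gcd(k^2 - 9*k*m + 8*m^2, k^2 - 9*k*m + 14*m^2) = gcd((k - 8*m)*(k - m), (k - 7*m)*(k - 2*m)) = 1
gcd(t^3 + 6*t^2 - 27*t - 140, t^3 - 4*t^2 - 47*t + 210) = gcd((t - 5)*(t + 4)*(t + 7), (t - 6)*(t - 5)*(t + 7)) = t^2 + 2*t - 35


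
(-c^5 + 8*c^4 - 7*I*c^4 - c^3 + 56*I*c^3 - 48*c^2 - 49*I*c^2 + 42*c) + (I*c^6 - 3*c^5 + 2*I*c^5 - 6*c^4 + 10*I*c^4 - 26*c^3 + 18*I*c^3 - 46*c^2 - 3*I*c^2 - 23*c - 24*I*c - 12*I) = I*c^6 - 4*c^5 + 2*I*c^5 + 2*c^4 + 3*I*c^4 - 27*c^3 + 74*I*c^3 - 94*c^2 - 52*I*c^2 + 19*c - 24*I*c - 12*I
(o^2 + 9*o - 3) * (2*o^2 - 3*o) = 2*o^4 + 15*o^3 - 33*o^2 + 9*o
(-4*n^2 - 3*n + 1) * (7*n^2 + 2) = -28*n^4 - 21*n^3 - n^2 - 6*n + 2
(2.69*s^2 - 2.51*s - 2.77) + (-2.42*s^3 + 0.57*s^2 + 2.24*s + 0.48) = -2.42*s^3 + 3.26*s^2 - 0.27*s - 2.29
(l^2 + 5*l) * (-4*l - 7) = -4*l^3 - 27*l^2 - 35*l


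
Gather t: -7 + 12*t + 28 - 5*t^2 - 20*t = -5*t^2 - 8*t + 21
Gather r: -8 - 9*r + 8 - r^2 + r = -r^2 - 8*r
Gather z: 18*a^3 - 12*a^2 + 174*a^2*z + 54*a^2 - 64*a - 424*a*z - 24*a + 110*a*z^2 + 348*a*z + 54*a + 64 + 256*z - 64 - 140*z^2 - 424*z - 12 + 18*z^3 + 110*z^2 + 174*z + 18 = 18*a^3 + 42*a^2 - 34*a + 18*z^3 + z^2*(110*a - 30) + z*(174*a^2 - 76*a + 6) + 6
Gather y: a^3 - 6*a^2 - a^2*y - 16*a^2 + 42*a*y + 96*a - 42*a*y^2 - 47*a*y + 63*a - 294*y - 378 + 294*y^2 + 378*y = a^3 - 22*a^2 + 159*a + y^2*(294 - 42*a) + y*(-a^2 - 5*a + 84) - 378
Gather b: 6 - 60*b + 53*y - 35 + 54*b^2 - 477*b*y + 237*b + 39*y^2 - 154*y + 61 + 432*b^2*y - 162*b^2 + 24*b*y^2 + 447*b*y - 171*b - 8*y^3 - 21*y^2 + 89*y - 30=b^2*(432*y - 108) + b*(24*y^2 - 30*y + 6) - 8*y^3 + 18*y^2 - 12*y + 2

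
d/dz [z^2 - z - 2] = 2*z - 1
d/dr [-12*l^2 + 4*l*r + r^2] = 4*l + 2*r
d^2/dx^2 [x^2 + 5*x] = 2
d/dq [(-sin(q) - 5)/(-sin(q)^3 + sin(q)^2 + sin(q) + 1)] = (-2*sin(q)^3 - 14*sin(q)^2 + 10*sin(q) + 4)*cos(q)/(-sin(q)^3 + sin(q)^2 + sin(q) + 1)^2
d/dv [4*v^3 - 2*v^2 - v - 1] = 12*v^2 - 4*v - 1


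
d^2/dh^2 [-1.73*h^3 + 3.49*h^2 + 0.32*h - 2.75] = 6.98 - 10.38*h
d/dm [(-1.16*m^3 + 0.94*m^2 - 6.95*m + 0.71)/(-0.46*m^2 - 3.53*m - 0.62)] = (0.5336*m^4 + 8.1896*m^3 - 4.3576*m^2 - 0.5124*m + 6.8153)/(0.2116*m^4 + 3.2476*m^3 + 13.0313*m^2 + 4.3772*m + 0.3844)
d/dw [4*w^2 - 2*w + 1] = 8*w - 2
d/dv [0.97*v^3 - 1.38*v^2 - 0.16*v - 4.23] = 2.91*v^2 - 2.76*v - 0.16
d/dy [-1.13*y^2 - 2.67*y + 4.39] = -2.26*y - 2.67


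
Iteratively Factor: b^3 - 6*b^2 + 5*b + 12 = (b - 4)*(b^2 - 2*b - 3) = (b - 4)*(b + 1)*(b - 3)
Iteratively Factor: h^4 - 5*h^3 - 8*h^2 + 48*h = (h - 4)*(h^3 - h^2 - 12*h) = (h - 4)^2*(h^2 + 3*h) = h*(h - 4)^2*(h + 3)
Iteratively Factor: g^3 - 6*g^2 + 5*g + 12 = (g + 1)*(g^2 - 7*g + 12) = (g - 3)*(g + 1)*(g - 4)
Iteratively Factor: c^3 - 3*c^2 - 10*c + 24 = (c + 3)*(c^2 - 6*c + 8) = (c - 4)*(c + 3)*(c - 2)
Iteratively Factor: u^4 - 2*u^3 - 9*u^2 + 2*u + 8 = (u - 1)*(u^3 - u^2 - 10*u - 8) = (u - 1)*(u + 2)*(u^2 - 3*u - 4) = (u - 1)*(u + 1)*(u + 2)*(u - 4)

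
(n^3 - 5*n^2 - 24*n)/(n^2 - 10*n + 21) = n*(n^2 - 5*n - 24)/(n^2 - 10*n + 21)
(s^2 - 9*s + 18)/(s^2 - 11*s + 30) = (s - 3)/(s - 5)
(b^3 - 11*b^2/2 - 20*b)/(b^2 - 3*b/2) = (2*b^2 - 11*b - 40)/(2*b - 3)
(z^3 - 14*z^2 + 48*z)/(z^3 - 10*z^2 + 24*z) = (z - 8)/(z - 4)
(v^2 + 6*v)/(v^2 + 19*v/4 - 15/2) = 4*v/(4*v - 5)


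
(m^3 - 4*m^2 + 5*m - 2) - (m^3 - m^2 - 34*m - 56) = -3*m^2 + 39*m + 54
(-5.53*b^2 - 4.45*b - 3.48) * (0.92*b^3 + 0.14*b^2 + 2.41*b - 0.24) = -5.0876*b^5 - 4.8682*b^4 - 17.1519*b^3 - 9.8845*b^2 - 7.3188*b + 0.8352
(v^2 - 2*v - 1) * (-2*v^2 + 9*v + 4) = -2*v^4 + 13*v^3 - 12*v^2 - 17*v - 4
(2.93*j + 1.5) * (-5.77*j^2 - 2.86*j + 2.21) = -16.9061*j^3 - 17.0348*j^2 + 2.1853*j + 3.315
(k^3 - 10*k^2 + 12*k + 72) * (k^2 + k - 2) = k^5 - 9*k^4 + 104*k^2 + 48*k - 144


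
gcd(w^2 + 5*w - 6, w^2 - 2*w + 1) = w - 1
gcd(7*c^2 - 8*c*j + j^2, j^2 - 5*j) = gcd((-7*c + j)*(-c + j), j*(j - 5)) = 1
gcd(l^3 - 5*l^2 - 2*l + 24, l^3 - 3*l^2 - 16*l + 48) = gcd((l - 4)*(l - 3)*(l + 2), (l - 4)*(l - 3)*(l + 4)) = l^2 - 7*l + 12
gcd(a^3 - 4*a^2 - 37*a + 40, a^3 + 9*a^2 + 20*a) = a + 5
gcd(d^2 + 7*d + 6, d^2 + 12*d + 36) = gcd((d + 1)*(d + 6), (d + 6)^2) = d + 6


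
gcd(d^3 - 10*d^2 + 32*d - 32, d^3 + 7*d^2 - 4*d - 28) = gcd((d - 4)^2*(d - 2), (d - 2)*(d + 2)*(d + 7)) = d - 2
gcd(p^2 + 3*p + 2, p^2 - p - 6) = p + 2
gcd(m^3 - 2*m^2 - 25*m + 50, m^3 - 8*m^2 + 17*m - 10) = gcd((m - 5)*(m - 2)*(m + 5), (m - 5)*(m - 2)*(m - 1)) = m^2 - 7*m + 10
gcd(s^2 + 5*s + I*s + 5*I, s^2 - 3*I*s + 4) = s + I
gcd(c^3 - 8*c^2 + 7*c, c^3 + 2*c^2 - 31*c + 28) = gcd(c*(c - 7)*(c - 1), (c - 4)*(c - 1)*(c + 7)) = c - 1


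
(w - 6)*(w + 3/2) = w^2 - 9*w/2 - 9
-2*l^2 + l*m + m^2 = (-l + m)*(2*l + m)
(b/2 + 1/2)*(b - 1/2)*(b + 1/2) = b^3/2 + b^2/2 - b/8 - 1/8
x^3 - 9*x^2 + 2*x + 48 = (x - 8)*(x - 3)*(x + 2)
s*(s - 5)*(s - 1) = s^3 - 6*s^2 + 5*s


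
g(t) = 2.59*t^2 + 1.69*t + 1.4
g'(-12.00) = -60.47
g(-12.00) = 354.08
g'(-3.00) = -13.85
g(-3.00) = 19.64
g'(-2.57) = -11.62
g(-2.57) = 14.16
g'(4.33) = 24.12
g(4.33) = 57.28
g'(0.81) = 5.89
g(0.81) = 4.47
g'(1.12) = 7.49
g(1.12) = 6.54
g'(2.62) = 15.26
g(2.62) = 23.61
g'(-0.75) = -2.20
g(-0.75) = 1.59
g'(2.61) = 15.21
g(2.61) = 23.45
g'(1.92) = 11.64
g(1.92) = 14.19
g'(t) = 5.18*t + 1.69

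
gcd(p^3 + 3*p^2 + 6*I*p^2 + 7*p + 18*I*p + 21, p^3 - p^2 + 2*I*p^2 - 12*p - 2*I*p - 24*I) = p + 3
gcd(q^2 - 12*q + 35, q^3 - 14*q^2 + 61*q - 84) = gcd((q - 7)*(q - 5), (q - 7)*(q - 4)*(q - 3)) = q - 7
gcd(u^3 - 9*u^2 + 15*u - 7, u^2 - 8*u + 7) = u^2 - 8*u + 7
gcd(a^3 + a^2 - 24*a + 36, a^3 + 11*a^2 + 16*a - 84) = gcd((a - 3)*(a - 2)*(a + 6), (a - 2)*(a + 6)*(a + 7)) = a^2 + 4*a - 12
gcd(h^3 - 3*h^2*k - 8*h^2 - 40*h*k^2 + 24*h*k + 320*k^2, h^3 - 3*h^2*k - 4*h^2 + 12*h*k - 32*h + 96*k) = h - 8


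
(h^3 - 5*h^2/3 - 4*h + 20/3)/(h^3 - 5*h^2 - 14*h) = (3*h^2 - 11*h + 10)/(3*h*(h - 7))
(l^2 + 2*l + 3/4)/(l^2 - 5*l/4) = (4*l^2 + 8*l + 3)/(l*(4*l - 5))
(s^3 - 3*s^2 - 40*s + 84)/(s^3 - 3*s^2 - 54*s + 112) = (s^2 - s - 42)/(s^2 - s - 56)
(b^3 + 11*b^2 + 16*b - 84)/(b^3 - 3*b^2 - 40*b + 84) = (b + 7)/(b - 7)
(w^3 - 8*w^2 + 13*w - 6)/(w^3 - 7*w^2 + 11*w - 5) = (w - 6)/(w - 5)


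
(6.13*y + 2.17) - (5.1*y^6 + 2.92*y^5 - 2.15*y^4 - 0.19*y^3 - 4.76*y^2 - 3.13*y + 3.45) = -5.1*y^6 - 2.92*y^5 + 2.15*y^4 + 0.19*y^3 + 4.76*y^2 + 9.26*y - 1.28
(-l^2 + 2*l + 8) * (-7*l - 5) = 7*l^3 - 9*l^2 - 66*l - 40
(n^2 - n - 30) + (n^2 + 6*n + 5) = 2*n^2 + 5*n - 25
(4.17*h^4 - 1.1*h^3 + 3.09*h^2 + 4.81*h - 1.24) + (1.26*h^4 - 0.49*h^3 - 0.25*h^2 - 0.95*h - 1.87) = 5.43*h^4 - 1.59*h^3 + 2.84*h^2 + 3.86*h - 3.11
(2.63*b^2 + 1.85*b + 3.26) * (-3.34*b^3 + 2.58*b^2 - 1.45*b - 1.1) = -8.7842*b^5 + 0.6064*b^4 - 9.9289*b^3 + 2.8353*b^2 - 6.762*b - 3.586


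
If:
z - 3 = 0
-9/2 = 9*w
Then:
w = -1/2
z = 3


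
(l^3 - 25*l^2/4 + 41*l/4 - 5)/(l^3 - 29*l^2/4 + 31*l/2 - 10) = (l - 1)/(l - 2)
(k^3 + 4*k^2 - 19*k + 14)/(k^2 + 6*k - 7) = k - 2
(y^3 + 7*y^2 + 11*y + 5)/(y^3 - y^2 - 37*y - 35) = (y + 1)/(y - 7)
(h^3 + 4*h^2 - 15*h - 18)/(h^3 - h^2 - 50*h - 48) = (h - 3)/(h - 8)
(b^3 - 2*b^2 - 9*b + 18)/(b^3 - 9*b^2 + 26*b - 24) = (b + 3)/(b - 4)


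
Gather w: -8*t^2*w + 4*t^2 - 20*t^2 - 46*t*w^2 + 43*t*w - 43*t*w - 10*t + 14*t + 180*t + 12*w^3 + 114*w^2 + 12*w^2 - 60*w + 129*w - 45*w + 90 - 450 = -16*t^2 + 184*t + 12*w^3 + w^2*(126 - 46*t) + w*(24 - 8*t^2) - 360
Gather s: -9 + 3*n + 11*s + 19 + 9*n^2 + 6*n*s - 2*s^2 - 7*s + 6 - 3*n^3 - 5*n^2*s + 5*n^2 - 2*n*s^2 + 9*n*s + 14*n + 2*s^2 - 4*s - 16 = -3*n^3 + 14*n^2 - 2*n*s^2 + 17*n + s*(-5*n^2 + 15*n)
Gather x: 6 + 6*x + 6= 6*x + 12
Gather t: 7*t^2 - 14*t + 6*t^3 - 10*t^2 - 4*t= 6*t^3 - 3*t^2 - 18*t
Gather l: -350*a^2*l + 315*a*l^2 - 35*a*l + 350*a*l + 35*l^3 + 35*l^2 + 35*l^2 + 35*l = 35*l^3 + l^2*(315*a + 70) + l*(-350*a^2 + 315*a + 35)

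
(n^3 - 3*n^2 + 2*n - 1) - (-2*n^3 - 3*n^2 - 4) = 3*n^3 + 2*n + 3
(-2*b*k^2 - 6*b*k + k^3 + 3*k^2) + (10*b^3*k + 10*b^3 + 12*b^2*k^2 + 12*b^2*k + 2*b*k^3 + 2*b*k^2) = 10*b^3*k + 10*b^3 + 12*b^2*k^2 + 12*b^2*k + 2*b*k^3 - 6*b*k + k^3 + 3*k^2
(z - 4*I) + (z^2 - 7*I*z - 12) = z^2 + z - 7*I*z - 12 - 4*I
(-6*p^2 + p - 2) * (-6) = 36*p^2 - 6*p + 12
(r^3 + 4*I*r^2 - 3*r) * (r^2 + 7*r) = r^5 + 7*r^4 + 4*I*r^4 - 3*r^3 + 28*I*r^3 - 21*r^2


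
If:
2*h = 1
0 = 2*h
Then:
No Solution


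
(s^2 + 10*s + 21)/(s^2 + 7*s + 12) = (s + 7)/(s + 4)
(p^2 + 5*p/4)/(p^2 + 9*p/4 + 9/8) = 2*p*(4*p + 5)/(8*p^2 + 18*p + 9)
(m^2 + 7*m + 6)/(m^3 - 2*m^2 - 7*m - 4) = (m + 6)/(m^2 - 3*m - 4)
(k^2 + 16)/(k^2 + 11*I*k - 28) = (k - 4*I)/(k + 7*I)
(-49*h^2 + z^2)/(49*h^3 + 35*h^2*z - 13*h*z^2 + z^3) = (7*h + z)/(-7*h^2 - 6*h*z + z^2)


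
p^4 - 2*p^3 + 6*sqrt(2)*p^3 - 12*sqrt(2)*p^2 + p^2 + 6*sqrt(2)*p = p*(p - 1)^2*(p + 6*sqrt(2))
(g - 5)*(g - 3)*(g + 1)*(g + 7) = g^4 - 42*g^2 + 64*g + 105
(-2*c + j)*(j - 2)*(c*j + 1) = -2*c^2*j^2 + 4*c^2*j + c*j^3 - 2*c*j^2 - 2*c*j + 4*c + j^2 - 2*j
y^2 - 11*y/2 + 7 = (y - 7/2)*(y - 2)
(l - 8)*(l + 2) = l^2 - 6*l - 16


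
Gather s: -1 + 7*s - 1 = 7*s - 2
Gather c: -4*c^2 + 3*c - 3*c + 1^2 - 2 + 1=-4*c^2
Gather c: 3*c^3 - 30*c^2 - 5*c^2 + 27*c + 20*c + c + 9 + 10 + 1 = 3*c^3 - 35*c^2 + 48*c + 20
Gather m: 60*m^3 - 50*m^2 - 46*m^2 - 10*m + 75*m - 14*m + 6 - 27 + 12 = 60*m^3 - 96*m^2 + 51*m - 9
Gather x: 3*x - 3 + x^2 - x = x^2 + 2*x - 3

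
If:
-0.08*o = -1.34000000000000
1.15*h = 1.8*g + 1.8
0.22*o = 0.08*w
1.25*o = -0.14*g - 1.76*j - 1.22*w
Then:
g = -12.5714285714286*j - 550.955357142857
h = -19.6770186335404*j - 860.799689440994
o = 16.75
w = 46.06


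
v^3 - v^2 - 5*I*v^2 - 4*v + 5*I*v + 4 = (v - 1)*(v - 4*I)*(v - I)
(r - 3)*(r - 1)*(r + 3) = r^3 - r^2 - 9*r + 9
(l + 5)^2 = l^2 + 10*l + 25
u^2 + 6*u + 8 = (u + 2)*(u + 4)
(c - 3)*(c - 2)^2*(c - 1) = c^4 - 8*c^3 + 23*c^2 - 28*c + 12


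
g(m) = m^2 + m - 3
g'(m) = 2*m + 1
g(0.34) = -2.54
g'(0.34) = 1.68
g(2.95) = 8.65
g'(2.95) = 6.90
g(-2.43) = 0.47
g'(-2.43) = -3.86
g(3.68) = 14.22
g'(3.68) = 8.36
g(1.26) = -0.15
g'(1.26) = 3.52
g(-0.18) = -3.15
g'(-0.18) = 0.64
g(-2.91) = 2.56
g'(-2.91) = -4.82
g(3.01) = 9.07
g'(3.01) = 7.02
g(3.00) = 9.00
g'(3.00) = 7.00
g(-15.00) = 207.00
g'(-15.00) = -29.00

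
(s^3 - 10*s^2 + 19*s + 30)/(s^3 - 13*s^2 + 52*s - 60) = (s + 1)/(s - 2)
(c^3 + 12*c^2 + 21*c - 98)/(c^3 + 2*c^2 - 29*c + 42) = (c + 7)/(c - 3)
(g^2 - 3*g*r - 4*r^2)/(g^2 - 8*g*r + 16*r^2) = (-g - r)/(-g + 4*r)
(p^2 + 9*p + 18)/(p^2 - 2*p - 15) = (p + 6)/(p - 5)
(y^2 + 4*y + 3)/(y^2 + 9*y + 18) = (y + 1)/(y + 6)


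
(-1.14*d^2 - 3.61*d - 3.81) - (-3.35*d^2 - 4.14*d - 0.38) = 2.21*d^2 + 0.53*d - 3.43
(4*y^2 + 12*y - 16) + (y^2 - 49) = 5*y^2 + 12*y - 65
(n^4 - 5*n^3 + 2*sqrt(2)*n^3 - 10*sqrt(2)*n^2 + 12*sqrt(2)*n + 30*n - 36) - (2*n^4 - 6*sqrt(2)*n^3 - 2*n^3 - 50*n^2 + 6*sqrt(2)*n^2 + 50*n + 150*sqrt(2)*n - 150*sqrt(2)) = -n^4 - 3*n^3 + 8*sqrt(2)*n^3 - 16*sqrt(2)*n^2 + 50*n^2 - 138*sqrt(2)*n - 20*n - 36 + 150*sqrt(2)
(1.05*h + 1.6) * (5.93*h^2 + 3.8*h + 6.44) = 6.2265*h^3 + 13.478*h^2 + 12.842*h + 10.304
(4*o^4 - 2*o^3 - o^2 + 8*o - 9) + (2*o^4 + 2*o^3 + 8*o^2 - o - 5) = 6*o^4 + 7*o^2 + 7*o - 14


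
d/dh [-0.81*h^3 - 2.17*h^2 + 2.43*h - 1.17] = -2.43*h^2 - 4.34*h + 2.43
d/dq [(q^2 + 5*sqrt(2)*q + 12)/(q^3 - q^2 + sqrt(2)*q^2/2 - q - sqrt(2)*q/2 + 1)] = 2*((2*q + 5*sqrt(2))*(2*q^3 - 2*q^2 + sqrt(2)*q^2 - 2*q - sqrt(2)*q + 2) + (q^2 + 5*sqrt(2)*q + 12)*(-6*q^2 - 2*sqrt(2)*q + 4*q + sqrt(2) + 2))/(2*q^3 - 2*q^2 + sqrt(2)*q^2 - 2*q - sqrt(2)*q + 2)^2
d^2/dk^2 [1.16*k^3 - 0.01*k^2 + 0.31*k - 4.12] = 6.96*k - 0.02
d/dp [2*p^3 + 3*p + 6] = 6*p^2 + 3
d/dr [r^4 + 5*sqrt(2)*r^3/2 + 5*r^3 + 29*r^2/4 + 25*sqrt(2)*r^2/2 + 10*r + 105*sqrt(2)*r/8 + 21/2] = 4*r^3 + 15*sqrt(2)*r^2/2 + 15*r^2 + 29*r/2 + 25*sqrt(2)*r + 10 + 105*sqrt(2)/8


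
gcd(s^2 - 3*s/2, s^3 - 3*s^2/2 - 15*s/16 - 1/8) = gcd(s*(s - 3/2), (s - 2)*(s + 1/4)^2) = 1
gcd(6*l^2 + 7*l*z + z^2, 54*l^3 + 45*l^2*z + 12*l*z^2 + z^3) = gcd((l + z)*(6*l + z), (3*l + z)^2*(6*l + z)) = 6*l + z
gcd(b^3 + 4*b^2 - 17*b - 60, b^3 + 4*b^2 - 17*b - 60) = b^3 + 4*b^2 - 17*b - 60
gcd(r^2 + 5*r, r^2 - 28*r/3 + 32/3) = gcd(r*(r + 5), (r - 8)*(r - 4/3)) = 1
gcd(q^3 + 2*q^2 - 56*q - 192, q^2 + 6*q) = q + 6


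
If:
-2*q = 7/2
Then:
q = -7/4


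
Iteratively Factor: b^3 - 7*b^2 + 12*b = (b - 3)*(b^2 - 4*b) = (b - 4)*(b - 3)*(b)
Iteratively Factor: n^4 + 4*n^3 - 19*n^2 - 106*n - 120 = (n + 4)*(n^3 - 19*n - 30) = (n + 2)*(n + 4)*(n^2 - 2*n - 15) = (n + 2)*(n + 3)*(n + 4)*(n - 5)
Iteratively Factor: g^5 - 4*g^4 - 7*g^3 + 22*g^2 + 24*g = (g - 3)*(g^4 - g^3 - 10*g^2 - 8*g) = (g - 3)*(g + 2)*(g^3 - 3*g^2 - 4*g) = (g - 3)*(g + 1)*(g + 2)*(g^2 - 4*g) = g*(g - 3)*(g + 1)*(g + 2)*(g - 4)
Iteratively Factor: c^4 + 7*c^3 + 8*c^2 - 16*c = (c - 1)*(c^3 + 8*c^2 + 16*c) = (c - 1)*(c + 4)*(c^2 + 4*c) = c*(c - 1)*(c + 4)*(c + 4)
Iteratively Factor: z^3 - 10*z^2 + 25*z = (z)*(z^2 - 10*z + 25) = z*(z - 5)*(z - 5)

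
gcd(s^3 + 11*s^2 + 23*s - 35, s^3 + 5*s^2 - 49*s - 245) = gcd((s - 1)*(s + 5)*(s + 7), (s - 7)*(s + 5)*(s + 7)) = s^2 + 12*s + 35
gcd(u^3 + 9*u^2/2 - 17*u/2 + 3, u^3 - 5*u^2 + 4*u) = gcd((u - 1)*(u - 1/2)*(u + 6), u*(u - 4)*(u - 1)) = u - 1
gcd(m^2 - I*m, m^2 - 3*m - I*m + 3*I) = m - I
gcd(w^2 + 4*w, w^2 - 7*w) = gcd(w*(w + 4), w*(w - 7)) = w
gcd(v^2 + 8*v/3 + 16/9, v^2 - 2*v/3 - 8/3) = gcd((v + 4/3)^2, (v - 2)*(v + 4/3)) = v + 4/3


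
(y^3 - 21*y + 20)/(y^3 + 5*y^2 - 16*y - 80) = (y - 1)/(y + 4)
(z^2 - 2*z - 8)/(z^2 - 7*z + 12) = (z + 2)/(z - 3)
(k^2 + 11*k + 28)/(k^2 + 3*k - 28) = (k + 4)/(k - 4)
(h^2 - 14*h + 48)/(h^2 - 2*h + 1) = (h^2 - 14*h + 48)/(h^2 - 2*h + 1)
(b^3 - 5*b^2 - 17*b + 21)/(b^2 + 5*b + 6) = (b^2 - 8*b + 7)/(b + 2)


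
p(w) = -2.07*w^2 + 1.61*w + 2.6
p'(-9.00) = 38.87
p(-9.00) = -179.56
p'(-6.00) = 26.45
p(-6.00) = -81.58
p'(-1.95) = 9.68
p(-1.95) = -8.41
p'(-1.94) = 9.64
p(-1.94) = -8.31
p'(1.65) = -5.22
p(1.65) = -0.38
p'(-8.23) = 35.68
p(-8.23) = -150.86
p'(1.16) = -3.19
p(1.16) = 1.68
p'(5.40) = -20.75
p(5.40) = -49.07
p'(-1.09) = 6.12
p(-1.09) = -1.61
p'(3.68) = -13.63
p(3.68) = -19.51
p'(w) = 1.61 - 4.14*w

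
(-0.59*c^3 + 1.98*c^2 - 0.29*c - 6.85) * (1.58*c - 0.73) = -0.9322*c^4 + 3.5591*c^3 - 1.9036*c^2 - 10.6113*c + 5.0005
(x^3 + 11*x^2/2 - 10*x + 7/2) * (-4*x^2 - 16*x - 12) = -4*x^5 - 38*x^4 - 60*x^3 + 80*x^2 + 64*x - 42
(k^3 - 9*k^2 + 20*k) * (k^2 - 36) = k^5 - 9*k^4 - 16*k^3 + 324*k^2 - 720*k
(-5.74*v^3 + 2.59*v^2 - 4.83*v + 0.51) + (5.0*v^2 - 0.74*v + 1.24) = -5.74*v^3 + 7.59*v^2 - 5.57*v + 1.75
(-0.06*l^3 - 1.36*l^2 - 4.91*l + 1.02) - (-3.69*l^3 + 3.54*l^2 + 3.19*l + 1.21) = 3.63*l^3 - 4.9*l^2 - 8.1*l - 0.19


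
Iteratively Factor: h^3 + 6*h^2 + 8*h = (h + 2)*(h^2 + 4*h) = h*(h + 2)*(h + 4)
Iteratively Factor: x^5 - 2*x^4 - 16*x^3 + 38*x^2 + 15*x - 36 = (x - 1)*(x^4 - x^3 - 17*x^2 + 21*x + 36) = (x - 1)*(x + 1)*(x^3 - 2*x^2 - 15*x + 36) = (x - 3)*(x - 1)*(x + 1)*(x^2 + x - 12) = (x - 3)*(x - 1)*(x + 1)*(x + 4)*(x - 3)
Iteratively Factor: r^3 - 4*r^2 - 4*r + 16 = (r + 2)*(r^2 - 6*r + 8) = (r - 2)*(r + 2)*(r - 4)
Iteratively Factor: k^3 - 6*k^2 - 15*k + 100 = (k + 4)*(k^2 - 10*k + 25) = (k - 5)*(k + 4)*(k - 5)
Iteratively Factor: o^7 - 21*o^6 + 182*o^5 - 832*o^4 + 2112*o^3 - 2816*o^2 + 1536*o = (o)*(o^6 - 21*o^5 + 182*o^4 - 832*o^3 + 2112*o^2 - 2816*o + 1536) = o*(o - 4)*(o^5 - 17*o^4 + 114*o^3 - 376*o^2 + 608*o - 384) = o*(o - 4)^2*(o^4 - 13*o^3 + 62*o^2 - 128*o + 96) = o*(o - 4)^2*(o - 3)*(o^3 - 10*o^2 + 32*o - 32) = o*(o - 4)^3*(o - 3)*(o^2 - 6*o + 8) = o*(o - 4)^3*(o - 3)*(o - 2)*(o - 4)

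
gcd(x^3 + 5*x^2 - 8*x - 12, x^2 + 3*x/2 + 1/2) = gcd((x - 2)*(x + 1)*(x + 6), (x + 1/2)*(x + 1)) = x + 1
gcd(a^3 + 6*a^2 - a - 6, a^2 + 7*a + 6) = a^2 + 7*a + 6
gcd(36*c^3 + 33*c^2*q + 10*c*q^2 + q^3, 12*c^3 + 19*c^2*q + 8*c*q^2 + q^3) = 12*c^2 + 7*c*q + q^2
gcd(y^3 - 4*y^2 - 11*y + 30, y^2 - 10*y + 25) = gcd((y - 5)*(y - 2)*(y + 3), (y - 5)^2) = y - 5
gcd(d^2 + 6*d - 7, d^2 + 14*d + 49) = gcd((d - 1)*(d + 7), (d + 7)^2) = d + 7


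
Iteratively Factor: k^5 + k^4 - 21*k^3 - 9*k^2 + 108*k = (k - 3)*(k^4 + 4*k^3 - 9*k^2 - 36*k) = (k - 3)^2*(k^3 + 7*k^2 + 12*k) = (k - 3)^2*(k + 3)*(k^2 + 4*k) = (k - 3)^2*(k + 3)*(k + 4)*(k)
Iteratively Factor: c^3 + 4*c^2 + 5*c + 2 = (c + 1)*(c^2 + 3*c + 2) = (c + 1)*(c + 2)*(c + 1)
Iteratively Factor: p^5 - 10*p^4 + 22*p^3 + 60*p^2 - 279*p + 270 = (p - 3)*(p^4 - 7*p^3 + p^2 + 63*p - 90) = (p - 3)^2*(p^3 - 4*p^2 - 11*p + 30) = (p - 3)^2*(p - 2)*(p^2 - 2*p - 15) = (p - 5)*(p - 3)^2*(p - 2)*(p + 3)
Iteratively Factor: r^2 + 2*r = (r)*(r + 2)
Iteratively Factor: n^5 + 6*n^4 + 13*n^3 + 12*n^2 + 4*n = (n + 1)*(n^4 + 5*n^3 + 8*n^2 + 4*n) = (n + 1)*(n + 2)*(n^3 + 3*n^2 + 2*n) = (n + 1)^2*(n + 2)*(n^2 + 2*n) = (n + 1)^2*(n + 2)^2*(n)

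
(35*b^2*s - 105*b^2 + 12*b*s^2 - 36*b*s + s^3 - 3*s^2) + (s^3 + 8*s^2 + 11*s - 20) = 35*b^2*s - 105*b^2 + 12*b*s^2 - 36*b*s + 2*s^3 + 5*s^2 + 11*s - 20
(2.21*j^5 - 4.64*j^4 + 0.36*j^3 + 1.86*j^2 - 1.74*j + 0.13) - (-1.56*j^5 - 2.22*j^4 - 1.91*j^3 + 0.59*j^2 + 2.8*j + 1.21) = 3.77*j^5 - 2.42*j^4 + 2.27*j^3 + 1.27*j^2 - 4.54*j - 1.08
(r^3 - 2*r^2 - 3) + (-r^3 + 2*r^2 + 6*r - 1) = 6*r - 4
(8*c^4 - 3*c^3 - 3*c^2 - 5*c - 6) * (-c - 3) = -8*c^5 - 21*c^4 + 12*c^3 + 14*c^2 + 21*c + 18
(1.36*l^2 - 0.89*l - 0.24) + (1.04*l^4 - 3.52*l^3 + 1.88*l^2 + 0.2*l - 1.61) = 1.04*l^4 - 3.52*l^3 + 3.24*l^2 - 0.69*l - 1.85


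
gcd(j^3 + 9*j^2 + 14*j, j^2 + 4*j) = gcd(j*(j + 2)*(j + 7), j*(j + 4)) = j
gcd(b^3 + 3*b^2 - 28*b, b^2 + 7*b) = b^2 + 7*b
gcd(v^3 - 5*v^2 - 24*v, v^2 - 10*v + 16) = v - 8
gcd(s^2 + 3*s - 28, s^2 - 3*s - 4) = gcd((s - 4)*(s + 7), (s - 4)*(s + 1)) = s - 4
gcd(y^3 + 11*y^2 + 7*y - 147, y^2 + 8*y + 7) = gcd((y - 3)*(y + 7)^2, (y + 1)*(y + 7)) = y + 7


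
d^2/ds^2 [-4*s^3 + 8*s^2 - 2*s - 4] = 16 - 24*s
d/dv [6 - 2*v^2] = -4*v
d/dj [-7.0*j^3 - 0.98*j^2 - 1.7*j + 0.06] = -21.0*j^2 - 1.96*j - 1.7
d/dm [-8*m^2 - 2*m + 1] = -16*m - 2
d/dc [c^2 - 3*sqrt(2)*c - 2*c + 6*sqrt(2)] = 2*c - 3*sqrt(2) - 2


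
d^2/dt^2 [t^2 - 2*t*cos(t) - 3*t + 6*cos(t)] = 2*t*cos(t) + 4*sin(t) - 6*cos(t) + 2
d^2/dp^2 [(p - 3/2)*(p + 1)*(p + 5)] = 6*p + 9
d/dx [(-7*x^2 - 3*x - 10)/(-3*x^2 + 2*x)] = (-23*x^2 - 60*x + 20)/(x^2*(9*x^2 - 12*x + 4))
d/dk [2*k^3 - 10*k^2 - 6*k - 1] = 6*k^2 - 20*k - 6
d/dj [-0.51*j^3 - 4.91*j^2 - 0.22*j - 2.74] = -1.53*j^2 - 9.82*j - 0.22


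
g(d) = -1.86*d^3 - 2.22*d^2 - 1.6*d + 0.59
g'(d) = -5.58*d^2 - 4.44*d - 1.6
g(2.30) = -37.46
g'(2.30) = -41.33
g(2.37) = -40.43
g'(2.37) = -43.47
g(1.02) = -5.33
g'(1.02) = -11.93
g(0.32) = -0.21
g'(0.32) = -3.59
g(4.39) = -206.58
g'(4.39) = -128.63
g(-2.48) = 19.27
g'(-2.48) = -24.91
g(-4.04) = 93.47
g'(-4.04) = -74.74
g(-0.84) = 1.47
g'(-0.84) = -1.81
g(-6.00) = 332.03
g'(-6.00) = -175.84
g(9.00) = -1549.57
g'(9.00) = -493.54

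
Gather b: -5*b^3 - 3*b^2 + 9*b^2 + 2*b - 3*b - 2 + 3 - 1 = -5*b^3 + 6*b^2 - b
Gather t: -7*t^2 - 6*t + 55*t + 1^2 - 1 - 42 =-7*t^2 + 49*t - 42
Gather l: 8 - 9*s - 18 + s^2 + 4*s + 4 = s^2 - 5*s - 6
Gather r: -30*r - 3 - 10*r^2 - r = -10*r^2 - 31*r - 3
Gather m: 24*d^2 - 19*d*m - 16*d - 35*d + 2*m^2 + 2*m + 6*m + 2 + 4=24*d^2 - 51*d + 2*m^2 + m*(8 - 19*d) + 6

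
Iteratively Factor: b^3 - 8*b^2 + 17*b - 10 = (b - 1)*(b^2 - 7*b + 10) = (b - 5)*(b - 1)*(b - 2)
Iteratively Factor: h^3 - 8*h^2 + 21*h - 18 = (h - 3)*(h^2 - 5*h + 6) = (h - 3)*(h - 2)*(h - 3)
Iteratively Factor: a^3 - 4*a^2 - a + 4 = (a - 1)*(a^2 - 3*a - 4) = (a - 4)*(a - 1)*(a + 1)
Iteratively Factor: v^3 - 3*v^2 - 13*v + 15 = (v + 3)*(v^2 - 6*v + 5) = (v - 5)*(v + 3)*(v - 1)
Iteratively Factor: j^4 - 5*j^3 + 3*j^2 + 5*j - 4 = (j - 1)*(j^3 - 4*j^2 - j + 4) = (j - 4)*(j - 1)*(j^2 - 1) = (j - 4)*(j - 1)^2*(j + 1)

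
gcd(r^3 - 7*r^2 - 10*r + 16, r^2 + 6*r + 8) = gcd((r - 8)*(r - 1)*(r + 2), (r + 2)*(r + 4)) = r + 2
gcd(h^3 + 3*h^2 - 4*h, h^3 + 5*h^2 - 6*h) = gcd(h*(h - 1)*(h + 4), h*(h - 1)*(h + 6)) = h^2 - h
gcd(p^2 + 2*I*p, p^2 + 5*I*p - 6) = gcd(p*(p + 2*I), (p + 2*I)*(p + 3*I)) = p + 2*I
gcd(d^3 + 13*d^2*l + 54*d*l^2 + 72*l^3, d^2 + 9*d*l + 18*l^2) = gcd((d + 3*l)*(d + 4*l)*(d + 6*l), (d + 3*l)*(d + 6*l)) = d^2 + 9*d*l + 18*l^2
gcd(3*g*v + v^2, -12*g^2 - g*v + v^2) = 3*g + v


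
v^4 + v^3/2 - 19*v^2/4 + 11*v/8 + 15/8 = (v - 3/2)*(v - 1)*(v + 1/2)*(v + 5/2)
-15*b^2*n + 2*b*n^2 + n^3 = n*(-3*b + n)*(5*b + n)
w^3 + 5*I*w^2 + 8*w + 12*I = (w - 2*I)*(w + I)*(w + 6*I)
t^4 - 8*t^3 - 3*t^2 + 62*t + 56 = (t - 7)*(t - 4)*(t + 1)*(t + 2)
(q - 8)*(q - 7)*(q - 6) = q^3 - 21*q^2 + 146*q - 336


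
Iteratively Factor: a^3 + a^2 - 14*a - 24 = (a + 2)*(a^2 - a - 12) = (a - 4)*(a + 2)*(a + 3)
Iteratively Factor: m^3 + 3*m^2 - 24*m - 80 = (m - 5)*(m^2 + 8*m + 16) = (m - 5)*(m + 4)*(m + 4)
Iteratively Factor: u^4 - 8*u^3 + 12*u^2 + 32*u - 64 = (u - 4)*(u^3 - 4*u^2 - 4*u + 16) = (u - 4)*(u + 2)*(u^2 - 6*u + 8) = (u - 4)*(u - 2)*(u + 2)*(u - 4)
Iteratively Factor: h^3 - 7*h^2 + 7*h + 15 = (h + 1)*(h^2 - 8*h + 15) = (h - 3)*(h + 1)*(h - 5)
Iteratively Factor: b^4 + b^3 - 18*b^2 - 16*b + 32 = (b - 4)*(b^3 + 5*b^2 + 2*b - 8) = (b - 4)*(b + 4)*(b^2 + b - 2) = (b - 4)*(b + 2)*(b + 4)*(b - 1)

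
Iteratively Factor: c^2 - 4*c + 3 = (c - 3)*(c - 1)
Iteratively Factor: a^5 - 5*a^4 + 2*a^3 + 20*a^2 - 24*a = (a - 3)*(a^4 - 2*a^3 - 4*a^2 + 8*a) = (a - 3)*(a - 2)*(a^3 - 4*a) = a*(a - 3)*(a - 2)*(a^2 - 4) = a*(a - 3)*(a - 2)^2*(a + 2)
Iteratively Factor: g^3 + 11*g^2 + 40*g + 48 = (g + 4)*(g^2 + 7*g + 12) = (g + 4)^2*(g + 3)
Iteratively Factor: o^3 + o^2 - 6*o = (o)*(o^2 + o - 6) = o*(o + 3)*(o - 2)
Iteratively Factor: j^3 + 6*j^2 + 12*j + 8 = (j + 2)*(j^2 + 4*j + 4) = (j + 2)^2*(j + 2)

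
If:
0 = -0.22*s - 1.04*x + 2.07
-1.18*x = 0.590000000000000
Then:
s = 11.77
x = -0.50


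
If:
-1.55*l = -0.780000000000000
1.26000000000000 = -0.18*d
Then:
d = -7.00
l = 0.50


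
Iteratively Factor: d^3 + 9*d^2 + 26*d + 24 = (d + 2)*(d^2 + 7*d + 12) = (d + 2)*(d + 3)*(d + 4)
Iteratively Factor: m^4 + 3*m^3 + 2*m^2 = (m)*(m^3 + 3*m^2 + 2*m) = m^2*(m^2 + 3*m + 2) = m^2*(m + 1)*(m + 2)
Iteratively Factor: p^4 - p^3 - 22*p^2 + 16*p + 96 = (p - 4)*(p^3 + 3*p^2 - 10*p - 24) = (p - 4)*(p + 4)*(p^2 - p - 6) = (p - 4)*(p + 2)*(p + 4)*(p - 3)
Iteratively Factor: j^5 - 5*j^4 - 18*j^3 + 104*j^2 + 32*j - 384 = (j + 4)*(j^4 - 9*j^3 + 18*j^2 + 32*j - 96) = (j - 3)*(j + 4)*(j^3 - 6*j^2 + 32) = (j - 4)*(j - 3)*(j + 4)*(j^2 - 2*j - 8) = (j - 4)^2*(j - 3)*(j + 4)*(j + 2)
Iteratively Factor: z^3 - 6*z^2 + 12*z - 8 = (z - 2)*(z^2 - 4*z + 4) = (z - 2)^2*(z - 2)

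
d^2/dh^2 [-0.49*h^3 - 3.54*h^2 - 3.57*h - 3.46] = -2.94*h - 7.08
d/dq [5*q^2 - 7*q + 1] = 10*q - 7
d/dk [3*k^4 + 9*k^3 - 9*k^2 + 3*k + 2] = 12*k^3 + 27*k^2 - 18*k + 3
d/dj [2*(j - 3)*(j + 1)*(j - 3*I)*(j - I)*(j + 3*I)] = 10*j^4 - 8*j^3*(2 + I) + 12*j^2*(3 + I) - 24*j*(3 + I) - 54 + 36*I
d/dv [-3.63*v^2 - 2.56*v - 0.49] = -7.26*v - 2.56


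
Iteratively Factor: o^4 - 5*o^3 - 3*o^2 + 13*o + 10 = (o + 1)*(o^3 - 6*o^2 + 3*o + 10) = (o - 5)*(o + 1)*(o^2 - o - 2) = (o - 5)*(o - 2)*(o + 1)*(o + 1)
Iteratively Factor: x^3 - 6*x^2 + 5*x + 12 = (x - 3)*(x^2 - 3*x - 4) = (x - 4)*(x - 3)*(x + 1)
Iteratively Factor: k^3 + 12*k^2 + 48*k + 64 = (k + 4)*(k^2 + 8*k + 16) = (k + 4)^2*(k + 4)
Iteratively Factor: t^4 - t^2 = (t + 1)*(t^3 - t^2) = t*(t + 1)*(t^2 - t) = t^2*(t + 1)*(t - 1)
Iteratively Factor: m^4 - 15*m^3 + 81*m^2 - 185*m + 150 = (m - 2)*(m^3 - 13*m^2 + 55*m - 75) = (m - 5)*(m - 2)*(m^2 - 8*m + 15) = (m - 5)^2*(m - 2)*(m - 3)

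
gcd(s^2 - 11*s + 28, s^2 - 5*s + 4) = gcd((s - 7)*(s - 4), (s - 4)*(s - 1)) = s - 4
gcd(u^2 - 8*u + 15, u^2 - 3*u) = u - 3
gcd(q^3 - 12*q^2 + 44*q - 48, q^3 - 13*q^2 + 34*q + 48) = q - 6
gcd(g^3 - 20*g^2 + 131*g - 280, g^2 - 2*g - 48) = g - 8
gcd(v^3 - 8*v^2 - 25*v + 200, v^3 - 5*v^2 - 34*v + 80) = v^2 - 3*v - 40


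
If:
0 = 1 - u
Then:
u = 1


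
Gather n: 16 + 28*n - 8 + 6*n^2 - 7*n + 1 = 6*n^2 + 21*n + 9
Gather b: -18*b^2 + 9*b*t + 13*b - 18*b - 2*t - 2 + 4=-18*b^2 + b*(9*t - 5) - 2*t + 2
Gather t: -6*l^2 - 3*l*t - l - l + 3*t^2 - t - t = -6*l^2 - 2*l + 3*t^2 + t*(-3*l - 2)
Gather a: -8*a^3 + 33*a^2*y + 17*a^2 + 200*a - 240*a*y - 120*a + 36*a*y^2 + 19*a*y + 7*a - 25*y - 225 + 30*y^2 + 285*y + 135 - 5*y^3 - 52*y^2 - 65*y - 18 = -8*a^3 + a^2*(33*y + 17) + a*(36*y^2 - 221*y + 87) - 5*y^3 - 22*y^2 + 195*y - 108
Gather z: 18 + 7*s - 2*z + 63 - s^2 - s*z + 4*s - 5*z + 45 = -s^2 + 11*s + z*(-s - 7) + 126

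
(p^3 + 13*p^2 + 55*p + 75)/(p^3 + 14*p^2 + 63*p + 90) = (p + 5)/(p + 6)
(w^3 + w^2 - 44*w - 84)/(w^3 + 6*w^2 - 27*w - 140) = (w^3 + w^2 - 44*w - 84)/(w^3 + 6*w^2 - 27*w - 140)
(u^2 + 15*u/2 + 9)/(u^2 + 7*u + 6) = (u + 3/2)/(u + 1)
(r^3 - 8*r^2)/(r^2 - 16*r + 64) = r^2/(r - 8)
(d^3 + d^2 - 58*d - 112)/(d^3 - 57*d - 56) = (d + 2)/(d + 1)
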